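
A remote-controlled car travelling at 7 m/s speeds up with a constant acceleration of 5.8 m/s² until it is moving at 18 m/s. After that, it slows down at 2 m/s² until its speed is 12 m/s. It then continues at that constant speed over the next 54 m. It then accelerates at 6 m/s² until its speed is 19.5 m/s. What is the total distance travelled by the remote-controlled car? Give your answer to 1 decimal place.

142.4 m

Phase 1 (accelerating): v₀ = 7.00 m/s, a = 5.8 m/s².
v = v₀ + at → t = (18 − 7.00) / 5.8 = 1.90 s
v² = v₀² + 2aΔx → Δx = (18² − 7.00²)/(2·5.8) = 23.7 m

Phase 2 (decelerating): v₀ = 18.0 m/s, a = -2 m/s².
v = v₀ + at → t = (12 − 18.0) / -2 = 3.00 s
v² = v₀² + 2aΔx → Δx = (12² − 18.0²)/(2·-2) = 45.0 m

Phase 3 (constant speed): v₀ = 12.0 m/s, a = 0 m/s².
Constant speed: t = d/v = 54/12.0 = 4.50 s

Phase 4 (accelerating): v₀ = 12.0 m/s, a = 6 m/s².
v = v₀ + at → t = (19.5 − 12.0) / 6 = 1.25 s
v² = v₀² + 2aΔx → Δx = (19.5² − 12.0²)/(2·6) = 19.7 m
Total distance = 23.7 + 45.0 + 54.0 + 19.7 = 142 m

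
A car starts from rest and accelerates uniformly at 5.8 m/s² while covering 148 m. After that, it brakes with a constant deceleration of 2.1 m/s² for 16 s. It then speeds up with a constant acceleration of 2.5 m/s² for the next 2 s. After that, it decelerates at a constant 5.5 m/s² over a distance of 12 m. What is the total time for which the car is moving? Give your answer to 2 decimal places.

Phase 1 (accelerating): v₀ = 0 m/s, a = 5.8 m/s².
v² = v₀² + 2aΔx = 0² + 2·5.8·148 = 1720 → v = 41.4 m/s
t = (v − v₀)/a = (41.4 − 0)/5.8 = 7.14 s

Phase 2 (decelerating): v₀ = 41.4 m/s, a = -2.1 m/s².
v = v₀ + at = 41.4 + (-2.1)(16) = 7.83 m/s
Δx = v₀t + ½at² = 41.4·16 + 0.5·-2.1·16² = 394 m

Phase 3 (accelerating): v₀ = 7.83 m/s, a = 2.5 m/s².
v = v₀ + at = 7.83 + (2.5)(2) = 12.8 m/s
Δx = v₀t + ½at² = 7.83·2 + 0.5·2.5·2² = 20.7 m

Phase 4 (decelerating): v₀ = 12.8 m/s, a = -5.5 m/s².
v² = v₀² + 2aΔx = 12.8² + 2·-5.5·12 = 32.7 → v = 5.72 m/s
t = (v − v₀)/a = (5.72 − 12.8)/-5.5 = 1.29 s
Total time = 7.14 + 16.0 + 2.00 + 1.29 = 26.4 s

26.44 s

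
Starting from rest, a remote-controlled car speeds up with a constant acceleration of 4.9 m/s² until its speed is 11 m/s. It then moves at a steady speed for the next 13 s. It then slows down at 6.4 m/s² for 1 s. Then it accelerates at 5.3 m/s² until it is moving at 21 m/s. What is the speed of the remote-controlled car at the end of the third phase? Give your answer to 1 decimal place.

Phase 1 (accelerating): v₀ = 0 m/s, a = 4.9 m/s².
v = v₀ + at → t = (11 − 0) / 4.9 = 2.24 s
v² = v₀² + 2aΔx → Δx = (11² − 0²)/(2·4.9) = 12.3 m

Phase 2 (constant speed): v₀ = 11.0 m/s, a = 0 m/s².
v = v₀ + at = 11.0 + (0)(13) = 11.0 m/s
Δx = v₀t + ½at² = 11.0·13 + 0.5·0·13² = 143 m

Phase 3 (decelerating): v₀ = 11.0 m/s, a = -6.4 m/s².
v = v₀ + at = 11.0 + (-6.4)(1) = 4.60 m/s
Δx = v₀t + ½at² = 11.0·1 + 0.5·-6.4·1² = 7.80 m
Speed at end of phase 3 = 4.60 m/s

4.6 m/s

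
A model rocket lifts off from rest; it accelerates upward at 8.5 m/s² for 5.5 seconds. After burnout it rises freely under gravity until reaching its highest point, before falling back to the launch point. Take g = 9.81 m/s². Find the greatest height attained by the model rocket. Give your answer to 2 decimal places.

Phase 1 (powered ascent): v₀ = 0 m/s, a = 8.5 m/s².
v = v₀ + at = 0 + (8.5)(5.5) = 46.8 m/s
Δx = v₀t + ½at² = 0·5.5 + 0.5·8.5·5.5² = 129 m

Phase 2 (coasting upward): v₀ = 46.8 m/s, a = -9.81 m/s².
v = v₀ + at → t = (0 − 46.8) / -9.81 = 4.77 s
v² = v₀² + 2aΔx → Δx = (0² − 46.8²)/(2·-9.81) = 111 m
Maximum height = 129 + 111 = 240 m

239.96 m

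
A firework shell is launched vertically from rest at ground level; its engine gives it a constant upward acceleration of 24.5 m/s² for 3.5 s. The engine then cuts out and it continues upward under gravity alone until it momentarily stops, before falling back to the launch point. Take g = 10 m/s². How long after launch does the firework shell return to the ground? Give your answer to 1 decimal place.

Phase 1 (powered ascent): v₀ = 0 m/s, a = 24.5 m/s².
v = v₀ + at = 0 + (24.5)(3.5) = 85.8 m/s
Δx = v₀t + ½at² = 0·3.5 + 0.5·24.5·3.5² = 150 m

Phase 2 (coasting upward): v₀ = 85.8 m/s, a = -10 m/s².
v = v₀ + at → t = (0 − 85.8) / -10 = 8.57 s
v² = v₀² + 2aΔx → Δx = (0² − 85.8²)/(2·-10) = 368 m

Phase 3 (free fall): v₀ = 0 m/s, a = -10 m/s².
Falls 518 m from rest: t = √(2·518/10) = 10.2 s; v = g·t = 102 m/s.
Total time = 3.50 + 8.57 + 10.2 = 22.3 s

22.3 s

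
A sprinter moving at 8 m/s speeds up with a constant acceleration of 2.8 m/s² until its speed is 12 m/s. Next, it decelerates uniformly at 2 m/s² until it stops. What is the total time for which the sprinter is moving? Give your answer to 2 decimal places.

7.43 s

Phase 1 (accelerating): v₀ = 8.00 m/s, a = 2.8 m/s².
v = v₀ + at → t = (12 − 8.00) / 2.8 = 1.43 s
v² = v₀² + 2aΔx → Δx = (12² − 8.00²)/(2·2.8) = 14.3 m

Phase 2 (decelerating): v₀ = 12.0 m/s, a = -2 m/s².
v = v₀ + at → t = (0 − 12.0) / -2 = 6.00 s
v² = v₀² + 2aΔx → Δx = (0² − 12.0²)/(2·-2) = 36.0 m
Total time = 1.43 + 6.00 = 7.43 s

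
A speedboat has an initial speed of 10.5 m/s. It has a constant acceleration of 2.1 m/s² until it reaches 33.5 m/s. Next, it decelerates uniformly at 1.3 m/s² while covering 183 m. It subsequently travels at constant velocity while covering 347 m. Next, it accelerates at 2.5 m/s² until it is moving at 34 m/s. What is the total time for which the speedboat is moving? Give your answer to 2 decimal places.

34.24 s

Phase 1 (accelerating): v₀ = 10.5 m/s, a = 2.1 m/s².
v = v₀ + at → t = (33.5 − 10.5) / 2.1 = 11.0 s
v² = v₀² + 2aΔx → Δx = (33.5² − 10.5²)/(2·2.1) = 241 m

Phase 2 (decelerating): v₀ = 33.5 m/s, a = -1.3 m/s².
v² = v₀² + 2aΔx = 33.5² + 2·-1.3·183 = 646 → v = 25.4 m/s
t = (v − v₀)/a = (25.4 − 33.5)/-1.3 = 6.21 s

Phase 3 (constant speed): v₀ = 25.4 m/s, a = 0 m/s².
Constant speed: t = d/v = 347/25.4 = 13.6 s

Phase 4 (accelerating): v₀ = 25.4 m/s, a = 2.5 m/s².
v = v₀ + at → t = (34 − 25.4) / 2.5 = 3.43 s
v² = v₀² + 2aΔx → Δx = (34² − 25.4²)/(2·2.5) = 102 m
Total time = 11.0 + 6.21 + 13.6 + 3.43 = 34.2 s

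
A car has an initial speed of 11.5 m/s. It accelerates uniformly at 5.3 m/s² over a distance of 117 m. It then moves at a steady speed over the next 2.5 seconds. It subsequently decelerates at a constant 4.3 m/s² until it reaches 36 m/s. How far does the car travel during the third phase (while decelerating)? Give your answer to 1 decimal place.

Phase 1 (accelerating): v₀ = 11.5 m/s, a = 5.3 m/s².
v² = v₀² + 2aΔx = 11.5² + 2·5.3·117 = 1370 → v = 37.0 m/s
t = (v − v₀)/a = (37.0 − 11.5)/5.3 = 4.82 s

Phase 2 (constant speed): v₀ = 37.0 m/s, a = 0 m/s².
v = v₀ + at = 37.0 + (0)(2.5) = 37.0 m/s
Δx = v₀t + ½at² = 37.0·2.5 + 0.5·0·2.5² = 92.6 m

Phase 3 (decelerating): v₀ = 37.0 m/s, a = -4.3 m/s².
v = v₀ + at → t = (36 − 37.0) / -4.3 = 0.243 s
v² = v₀² + 2aΔx → Δx = (36² − 37.0²)/(2·-4.3) = 8.89 m
Distance in phase 3 = 8.89 m

8.9 m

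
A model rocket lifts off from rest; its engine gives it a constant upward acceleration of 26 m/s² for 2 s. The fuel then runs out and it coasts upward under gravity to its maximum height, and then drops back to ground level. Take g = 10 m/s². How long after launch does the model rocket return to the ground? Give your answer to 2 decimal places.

13.32 s

Phase 1 (powered ascent): v₀ = 0 m/s, a = 26 m/s².
v = v₀ + at = 0 + (26)(2) = 52.0 m/s
Δx = v₀t + ½at² = 0·2 + 0.5·26·2² = 52.0 m

Phase 2 (coasting upward): v₀ = 52.0 m/s, a = -10 m/s².
v = v₀ + at → t = (0 − 52.0) / -10 = 5.20 s
v² = v₀² + 2aΔx → Δx = (0² − 52.0²)/(2·-10) = 135 m

Phase 3 (free fall): v₀ = 0 m/s, a = -10 m/s².
Falls 187 m from rest: t = √(2·187/10) = 6.12 s; v = g·t = 61.2 m/s.
Total time = 2.00 + 5.20 + 6.12 = 13.3 s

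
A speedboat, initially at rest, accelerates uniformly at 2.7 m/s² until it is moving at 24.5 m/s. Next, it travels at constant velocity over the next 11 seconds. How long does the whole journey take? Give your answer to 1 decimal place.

Phase 1 (accelerating): v₀ = 0 m/s, a = 2.7 m/s².
v = v₀ + at → t = (24.5 − 0) / 2.7 = 9.07 s
v² = v₀² + 2aΔx → Δx = (24.5² − 0²)/(2·2.7) = 111 m

Phase 2 (constant speed): v₀ = 24.5 m/s, a = 0 m/s².
v = v₀ + at = 24.5 + (0)(11) = 24.5 m/s
Δx = v₀t + ½at² = 24.5·11 + 0.5·0·11² = 270 m
Total time = 9.07 + 11.0 = 20.1 s

20.1 s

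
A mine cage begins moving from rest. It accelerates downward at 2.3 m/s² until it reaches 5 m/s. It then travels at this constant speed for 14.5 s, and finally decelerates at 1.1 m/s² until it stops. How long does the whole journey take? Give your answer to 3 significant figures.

Phase 1 (accelerating): v₀ = 0 m/s, a = 2.3 m/s².
v = v₀ + at → t = (5 − 0) / 2.3 = 2.17 s
v² = v₀² + 2aΔx → Δx = (5² − 0²)/(2·2.3) = 5.43 m

Phase 2 (constant speed): v₀ = 5.00 m/s, a = 0 m/s².
v = v₀ + at = 5.00 + (0)(14.5) = 5.00 m/s
Δx = v₀t + ½at² = 5.00·14.5 + 0.5·0·14.5² = 72.5 m

Phase 3 (decelerating): v₀ = 5.00 m/s, a = -1.1 m/s².
v = v₀ + at → t = (0 − 5.00) / -1.1 = 4.55 s
v² = v₀² + 2aΔx → Δx = (0² − 5.00²)/(2·-1.1) = 11.4 m
Total time = 2.17 + 14.5 + 4.55 = 21.2 s

21.2 s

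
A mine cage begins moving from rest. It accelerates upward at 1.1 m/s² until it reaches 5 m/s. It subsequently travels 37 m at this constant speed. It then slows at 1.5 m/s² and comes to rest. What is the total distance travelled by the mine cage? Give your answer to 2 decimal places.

56.70 m

Phase 1 (accelerating): v₀ = 0 m/s, a = 1.1 m/s².
v = v₀ + at → t = (5 − 0) / 1.1 = 4.55 s
v² = v₀² + 2aΔx → Δx = (5² − 0²)/(2·1.1) = 11.4 m

Phase 2 (constant speed): v₀ = 5.00 m/s, a = 0 m/s².
Constant speed: t = d/v = 37/5.00 = 7.40 s

Phase 3 (decelerating): v₀ = 5.00 m/s, a = -1.5 m/s².
v = v₀ + at → t = (0 − 5.00) / -1.5 = 3.33 s
v² = v₀² + 2aΔx → Δx = (0² − 5.00²)/(2·-1.5) = 8.33 m
Total distance = 11.4 + 37.0 + 8.33 = 56.7 m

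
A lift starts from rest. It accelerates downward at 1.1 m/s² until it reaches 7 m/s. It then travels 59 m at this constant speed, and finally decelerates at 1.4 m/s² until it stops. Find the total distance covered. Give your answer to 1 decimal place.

98.8 m

Phase 1 (accelerating): v₀ = 0 m/s, a = 1.1 m/s².
v = v₀ + at → t = (7 − 0) / 1.1 = 6.36 s
v² = v₀² + 2aΔx → Δx = (7² − 0²)/(2·1.1) = 22.3 m

Phase 2 (constant speed): v₀ = 7.00 m/s, a = 0 m/s².
Constant speed: t = d/v = 59/7.00 = 8.43 s

Phase 3 (decelerating): v₀ = 7.00 m/s, a = -1.4 m/s².
v = v₀ + at → t = (0 − 7.00) / -1.4 = 5.00 s
v² = v₀² + 2aΔx → Δx = (0² − 7.00²)/(2·-1.4) = 17.5 m
Total distance = 22.3 + 59.0 + 17.5 = 98.8 m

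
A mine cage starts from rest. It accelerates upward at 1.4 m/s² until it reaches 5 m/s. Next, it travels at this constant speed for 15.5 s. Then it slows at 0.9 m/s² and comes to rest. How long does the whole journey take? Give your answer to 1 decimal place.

24.6 s

Phase 1 (accelerating): v₀ = 0 m/s, a = 1.4 m/s².
v = v₀ + at → t = (5 − 0) / 1.4 = 3.57 s
v² = v₀² + 2aΔx → Δx = (5² − 0²)/(2·1.4) = 8.93 m

Phase 2 (constant speed): v₀ = 5.00 m/s, a = 0 m/s².
v = v₀ + at = 5.00 + (0)(15.5) = 5.00 m/s
Δx = v₀t + ½at² = 5.00·15.5 + 0.5·0·15.5² = 77.5 m

Phase 3 (decelerating): v₀ = 5.00 m/s, a = -0.9 m/s².
v = v₀ + at → t = (0 − 5.00) / -0.9 = 5.56 s
v² = v₀² + 2aΔx → Δx = (0² − 5.00²)/(2·-0.9) = 13.9 m
Total time = 3.57 + 15.5 + 5.56 = 24.6 s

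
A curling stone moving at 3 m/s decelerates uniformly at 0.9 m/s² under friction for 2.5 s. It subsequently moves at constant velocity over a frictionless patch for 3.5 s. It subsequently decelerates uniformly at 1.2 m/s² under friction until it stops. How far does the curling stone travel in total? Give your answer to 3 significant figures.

Phase 1 (decelerating): v₀ = 3.00 m/s, a = -0.9 m/s².
v = v₀ + at = 3.00 + (-0.9)(2.5) = 0.750 m/s
Δx = v₀t + ½at² = 3.00·2.5 + 0.5·-0.9·2.5² = 4.69 m

Phase 2 (constant speed): v₀ = 0.750 m/s, a = 0 m/s².
v = v₀ + at = 0.750 + (0)(3.5) = 0.750 m/s
Δx = v₀t + ½at² = 0.750·3.5 + 0.5·0·3.5² = 2.62 m

Phase 3 (decelerating): v₀ = 0.750 m/s, a = -1.2 m/s².
v = v₀ + at → t = (0 − 0.750) / -1.2 = 0.625 s
v² = v₀² + 2aΔx → Δx = (0² − 0.750²)/(2·-1.2) = 0.234 m
Total distance = 4.69 + 2.62 + 0.234 = 7.55 m

7.55 m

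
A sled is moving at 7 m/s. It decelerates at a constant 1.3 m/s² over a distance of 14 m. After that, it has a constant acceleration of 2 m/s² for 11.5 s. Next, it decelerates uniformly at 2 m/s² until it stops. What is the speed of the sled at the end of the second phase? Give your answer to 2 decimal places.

Phase 1 (decelerating): v₀ = 7.00 m/s, a = -1.3 m/s².
v² = v₀² + 2aΔx = 7.00² + 2·-1.3·14 = 12.6 → v = 3.55 m/s
t = (v − v₀)/a = (3.55 − 7.00)/-1.3 = 2.65 s

Phase 2 (accelerating): v₀ = 3.55 m/s, a = 2 m/s².
v = v₀ + at = 3.55 + (2)(11.5) = 26.5 m/s
Δx = v₀t + ½at² = 3.55·11.5 + 0.5·2·11.5² = 173 m
Speed at end of phase 2 = 26.5 m/s

26.55 m/s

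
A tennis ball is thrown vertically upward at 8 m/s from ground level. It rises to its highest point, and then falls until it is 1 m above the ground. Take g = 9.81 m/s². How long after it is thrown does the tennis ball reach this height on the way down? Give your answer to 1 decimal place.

1.5 s

Phase 1 (rising): v₀ = 8.00 m/s, a = -9.81 m/s².
v = v₀ + at → t = (0 − 8.00) / -9.81 = 0.815 s
v² = v₀² + 2aΔx → Δx = (0² − 8.00²)/(2·-9.81) = 3.26 m

Phase 2 (falling): v₀ = 0 m/s, a = -9.81 m/s².
Falls 2.26 m from rest: t = √(2·2.26/9.81) = 0.679 s; v = g·t = 6.66 m/s.
Total time = 0.815 + 0.679 = 1.49 s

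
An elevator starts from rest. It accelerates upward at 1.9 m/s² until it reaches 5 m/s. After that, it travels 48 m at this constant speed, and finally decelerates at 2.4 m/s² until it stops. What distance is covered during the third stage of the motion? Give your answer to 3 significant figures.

5.21 m

Phase 1 (accelerating): v₀ = 0 m/s, a = 1.9 m/s².
v = v₀ + at → t = (5 − 0) / 1.9 = 2.63 s
v² = v₀² + 2aΔx → Δx = (5² − 0²)/(2·1.9) = 6.58 m

Phase 2 (constant speed): v₀ = 5.00 m/s, a = 0 m/s².
Constant speed: t = d/v = 48/5.00 = 9.60 s

Phase 3 (decelerating): v₀ = 5.00 m/s, a = -2.4 m/s².
v = v₀ + at → t = (0 − 5.00) / -2.4 = 2.08 s
v² = v₀² + 2aΔx → Δx = (0² − 5.00²)/(2·-2.4) = 5.21 m
Distance in phase 3 = 5.21 m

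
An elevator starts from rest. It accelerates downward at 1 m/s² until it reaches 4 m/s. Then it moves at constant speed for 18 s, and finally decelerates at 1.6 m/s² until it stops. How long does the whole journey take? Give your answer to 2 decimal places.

Phase 1 (accelerating): v₀ = 0 m/s, a = 1 m/s².
v = v₀ + at → t = (4 − 0) / 1 = 4.00 s
v² = v₀² + 2aΔx → Δx = (4² − 0²)/(2·1) = 8.00 m

Phase 2 (constant speed): v₀ = 4.00 m/s, a = 0 m/s².
v = v₀ + at = 4.00 + (0)(18) = 4.00 m/s
Δx = v₀t + ½at² = 4.00·18 + 0.5·0·18² = 72.0 m

Phase 3 (decelerating): v₀ = 4.00 m/s, a = -1.6 m/s².
v = v₀ + at → t = (0 − 4.00) / -1.6 = 2.50 s
v² = v₀² + 2aΔx → Δx = (0² − 4.00²)/(2·-1.6) = 5.00 m
Total time = 4.00 + 18.0 + 2.50 = 24.5 s

24.50 s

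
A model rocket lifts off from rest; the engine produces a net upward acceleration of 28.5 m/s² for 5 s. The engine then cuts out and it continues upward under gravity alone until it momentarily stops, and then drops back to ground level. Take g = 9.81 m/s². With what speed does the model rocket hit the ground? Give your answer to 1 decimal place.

165.2 m/s

Phase 1 (powered ascent): v₀ = 0 m/s, a = 28.5 m/s².
v = v₀ + at = 0 + (28.5)(5) = 142 m/s
Δx = v₀t + ½at² = 0·5 + 0.5·28.5·5² = 356 m

Phase 2 (coasting upward): v₀ = 142 m/s, a = -9.81 m/s².
v = v₀ + at → t = (0 − 142) / -9.81 = 14.5 s
v² = v₀² + 2aΔx → Δx = (0² − 142²)/(2·-9.81) = 1030 m

Phase 3 (free fall): v₀ = 0 m/s, a = -9.81 m/s².
Falls 1390 m from rest: t = √(2·1390/9.81) = 16.8 s; v = g·t = 165 m/s.
Impact speed = 165 m/s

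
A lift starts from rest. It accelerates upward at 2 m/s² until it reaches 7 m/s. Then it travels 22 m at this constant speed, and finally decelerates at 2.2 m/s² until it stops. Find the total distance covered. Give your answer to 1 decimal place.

45.4 m

Phase 1 (accelerating): v₀ = 0 m/s, a = 2 m/s².
v = v₀ + at → t = (7 − 0) / 2 = 3.50 s
v² = v₀² + 2aΔx → Δx = (7² − 0²)/(2·2) = 12.2 m

Phase 2 (constant speed): v₀ = 7.00 m/s, a = 0 m/s².
Constant speed: t = d/v = 22/7.00 = 3.14 s

Phase 3 (decelerating): v₀ = 7.00 m/s, a = -2.2 m/s².
v = v₀ + at → t = (0 − 7.00) / -2.2 = 3.18 s
v² = v₀² + 2aΔx → Δx = (0² − 7.00²)/(2·-2.2) = 11.1 m
Total distance = 12.2 + 22.0 + 11.1 = 45.4 m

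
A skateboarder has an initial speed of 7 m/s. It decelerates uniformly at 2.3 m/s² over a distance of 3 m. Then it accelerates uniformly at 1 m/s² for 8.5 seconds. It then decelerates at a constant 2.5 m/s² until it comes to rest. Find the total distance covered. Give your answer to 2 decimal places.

131.22 m

Phase 1 (decelerating): v₀ = 7.00 m/s, a = -2.3 m/s².
v² = v₀² + 2aΔx = 7.00² + 2·-2.3·3 = 35.2 → v = 5.93 m/s
t = (v − v₀)/a = (5.93 − 7.00)/-2.3 = 0.464 s

Phase 2 (accelerating): v₀ = 5.93 m/s, a = 1 m/s².
v = v₀ + at = 5.93 + (1)(8.5) = 14.4 m/s
Δx = v₀t + ½at² = 5.93·8.5 + 0.5·1·8.5² = 86.6 m

Phase 3 (decelerating): v₀ = 14.4 m/s, a = -2.5 m/s².
v = v₀ + at → t = (0 − 14.4) / -2.5 = 5.77 s
v² = v₀² + 2aΔx → Δx = (0² − 14.4²)/(2·-2.5) = 41.7 m
Total distance = 3.00 + 86.6 + 41.7 = 131 m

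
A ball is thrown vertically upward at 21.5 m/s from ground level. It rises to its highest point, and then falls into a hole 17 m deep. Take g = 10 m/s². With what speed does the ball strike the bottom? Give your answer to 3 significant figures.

28.3 m/s

Phase 1 (rising): v₀ = 21.5 m/s, a = -10 m/s².
v = v₀ + at → t = (0 − 21.5) / -10 = 2.15 s
v² = v₀² + 2aΔx → Δx = (0² − 21.5²)/(2·-10) = 23.1 m

Phase 2 (falling): v₀ = 0 m/s, a = -10 m/s².
Falls 40.1 m from rest: t = √(2·40.1/10) = 2.83 s; v = g·t = 28.3 m/s.
Final speed = 28.3 m/s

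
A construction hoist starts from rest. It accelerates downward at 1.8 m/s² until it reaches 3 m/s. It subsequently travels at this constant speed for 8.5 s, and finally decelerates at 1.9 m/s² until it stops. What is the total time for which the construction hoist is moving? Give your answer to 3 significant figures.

11.7 s

Phase 1 (accelerating): v₀ = 0 m/s, a = 1.8 m/s².
v = v₀ + at → t = (3 − 0) / 1.8 = 1.67 s
v² = v₀² + 2aΔx → Δx = (3² − 0²)/(2·1.8) = 2.50 m

Phase 2 (constant speed): v₀ = 3.00 m/s, a = 0 m/s².
v = v₀ + at = 3.00 + (0)(8.5) = 3.00 m/s
Δx = v₀t + ½at² = 3.00·8.5 + 0.5·0·8.5² = 25.5 m

Phase 3 (decelerating): v₀ = 3.00 m/s, a = -1.9 m/s².
v = v₀ + at → t = (0 − 3.00) / -1.9 = 1.58 s
v² = v₀² + 2aΔx → Δx = (0² − 3.00²)/(2·-1.9) = 2.37 m
Total time = 1.67 + 8.50 + 1.58 = 11.7 s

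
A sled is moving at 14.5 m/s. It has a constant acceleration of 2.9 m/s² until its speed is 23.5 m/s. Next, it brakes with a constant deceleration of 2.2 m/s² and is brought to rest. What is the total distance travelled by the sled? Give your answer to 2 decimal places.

184.48 m

Phase 1 (accelerating): v₀ = 14.5 m/s, a = 2.9 m/s².
v = v₀ + at → t = (23.5 − 14.5) / 2.9 = 3.10 s
v² = v₀² + 2aΔx → Δx = (23.5² − 14.5²)/(2·2.9) = 59.0 m

Phase 2 (decelerating): v₀ = 23.5 m/s, a = -2.2 m/s².
v = v₀ + at → t = (0 − 23.5) / -2.2 = 10.7 s
v² = v₀² + 2aΔx → Δx = (0² − 23.5²)/(2·-2.2) = 126 m
Total distance = 59.0 + 126 = 184 m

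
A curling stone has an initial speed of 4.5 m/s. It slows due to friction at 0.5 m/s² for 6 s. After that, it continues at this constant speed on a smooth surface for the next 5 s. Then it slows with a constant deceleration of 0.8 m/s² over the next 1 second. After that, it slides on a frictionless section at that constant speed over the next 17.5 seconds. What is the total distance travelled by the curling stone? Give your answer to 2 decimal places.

Phase 1 (decelerating): v₀ = 4.50 m/s, a = -0.5 m/s².
v = v₀ + at = 4.50 + (-0.5)(6) = 1.50 m/s
Δx = v₀t + ½at² = 4.50·6 + 0.5·-0.5·6² = 18.0 m

Phase 2 (constant speed): v₀ = 1.50 m/s, a = 0 m/s².
v = v₀ + at = 1.50 + (0)(5) = 1.50 m/s
Δx = v₀t + ½at² = 1.50·5 + 0.5·0·5² = 7.50 m

Phase 3 (decelerating): v₀ = 1.50 m/s, a = -0.8 m/s².
v = v₀ + at = 1.50 + (-0.8)(1) = 0.700 m/s
Δx = v₀t + ½at² = 1.50·1 + 0.5·-0.8·1² = 1.10 m

Phase 4 (constant speed): v₀ = 0.700 m/s, a = 0 m/s².
v = v₀ + at = 0.700 + (0)(17.5) = 0.700 m/s
Δx = v₀t + ½at² = 0.700·17.5 + 0.5·0·17.5² = 12.2 m
Total distance = 18.0 + 7.50 + 1.10 + 12.2 = 38.9 m

38.85 m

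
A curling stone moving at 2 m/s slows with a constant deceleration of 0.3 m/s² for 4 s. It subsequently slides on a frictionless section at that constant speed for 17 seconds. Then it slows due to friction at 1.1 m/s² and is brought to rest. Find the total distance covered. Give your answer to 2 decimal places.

19.49 m

Phase 1 (decelerating): v₀ = 2.00 m/s, a = -0.3 m/s².
v = v₀ + at = 2.00 + (-0.3)(4) = 0.800 m/s
Δx = v₀t + ½at² = 2.00·4 + 0.5·-0.3·4² = 5.60 m

Phase 2 (constant speed): v₀ = 0.800 m/s, a = 0 m/s².
v = v₀ + at = 0.800 + (0)(17) = 0.800 m/s
Δx = v₀t + ½at² = 0.800·17 + 0.5·0·17² = 13.6 m

Phase 3 (decelerating): v₀ = 0.800 m/s, a = -1.1 m/s².
v = v₀ + at → t = (0 − 0.800) / -1.1 = 0.727 s
v² = v₀² + 2aΔx → Δx = (0² − 0.800²)/(2·-1.1) = 0.291 m
Total distance = 5.60 + 13.6 + 0.291 = 19.5 m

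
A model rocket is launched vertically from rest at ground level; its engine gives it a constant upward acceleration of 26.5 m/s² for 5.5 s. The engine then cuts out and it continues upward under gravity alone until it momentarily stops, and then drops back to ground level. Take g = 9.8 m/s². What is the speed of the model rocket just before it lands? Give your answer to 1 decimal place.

170.6 m/s

Phase 1 (powered ascent): v₀ = 0 m/s, a = 26.5 m/s².
v = v₀ + at = 0 + (26.5)(5.5) = 146 m/s
Δx = v₀t + ½at² = 0·5.5 + 0.5·26.5·5.5² = 401 m

Phase 2 (coasting upward): v₀ = 146 m/s, a = -9.8 m/s².
v = v₀ + at → t = (0 − 146) / -9.8 = 14.9 s
v² = v₀² + 2aΔx → Δx = (0² − 146²)/(2·-9.8) = 1080 m

Phase 3 (free fall): v₀ = 0 m/s, a = -9.8 m/s².
Falls 1480 m from rest: t = √(2·1480/9.8) = 17.4 s; v = g·t = 171 m/s.
Impact speed = 171 m/s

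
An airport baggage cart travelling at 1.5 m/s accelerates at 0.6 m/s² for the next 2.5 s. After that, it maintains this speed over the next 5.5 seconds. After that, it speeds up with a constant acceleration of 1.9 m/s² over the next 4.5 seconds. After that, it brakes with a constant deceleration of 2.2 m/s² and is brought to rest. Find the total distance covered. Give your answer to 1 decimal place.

85.2 m

Phase 1 (accelerating): v₀ = 1.50 m/s, a = 0.6 m/s².
v = v₀ + at = 1.50 + (0.6)(2.5) = 3.00 m/s
Δx = v₀t + ½at² = 1.50·2.5 + 0.5·0.6·2.5² = 5.62 m

Phase 2 (constant speed): v₀ = 3.00 m/s, a = 0 m/s².
v = v₀ + at = 3.00 + (0)(5.5) = 3.00 m/s
Δx = v₀t + ½at² = 3.00·5.5 + 0.5·0·5.5² = 16.5 m

Phase 3 (accelerating): v₀ = 3.00 m/s, a = 1.9 m/s².
v = v₀ + at = 3.00 + (1.9)(4.5) = 11.5 m/s
Δx = v₀t + ½at² = 3.00·4.5 + 0.5·1.9·4.5² = 32.7 m

Phase 4 (decelerating): v₀ = 11.5 m/s, a = -2.2 m/s².
v = v₀ + at → t = (0 − 11.5) / -2.2 = 5.25 s
v² = v₀² + 2aΔx → Δx = (0² − 11.5²)/(2·-2.2) = 30.3 m
Total distance = 5.62 + 16.5 + 32.7 + 30.3 = 85.2 m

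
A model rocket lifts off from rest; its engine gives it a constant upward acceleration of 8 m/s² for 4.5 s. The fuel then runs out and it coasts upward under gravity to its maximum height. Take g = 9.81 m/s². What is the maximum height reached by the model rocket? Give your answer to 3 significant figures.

147 m

Phase 1 (powered ascent): v₀ = 0 m/s, a = 8 m/s².
v = v₀ + at = 0 + (8)(4.5) = 36.0 m/s
Δx = v₀t + ½at² = 0·4.5 + 0.5·8·4.5² = 81.0 m

Phase 2 (coasting upward): v₀ = 36.0 m/s, a = -9.81 m/s².
v = v₀ + at → t = (0 − 36.0) / -9.81 = 3.67 s
v² = v₀² + 2aΔx → Δx = (0² − 36.0²)/(2·-9.81) = 66.1 m
Maximum height = 81.0 + 66.1 = 147 m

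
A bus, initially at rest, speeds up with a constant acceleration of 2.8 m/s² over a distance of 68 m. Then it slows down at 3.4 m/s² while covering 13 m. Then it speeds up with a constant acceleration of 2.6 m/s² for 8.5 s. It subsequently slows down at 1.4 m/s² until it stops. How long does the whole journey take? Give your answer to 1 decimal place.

44.2 s

Phase 1 (accelerating): v₀ = 0 m/s, a = 2.8 m/s².
v² = v₀² + 2aΔx = 0² + 2·2.8·68 = 381 → v = 19.5 m/s
t = (v − v₀)/a = (19.5 − 0)/2.8 = 6.97 s

Phase 2 (decelerating): v₀ = 19.5 m/s, a = -3.4 m/s².
v² = v₀² + 2aΔx = 19.5² + 2·-3.4·13 = 292 → v = 17.1 m/s
t = (v − v₀)/a = (17.1 − 19.5)/-3.4 = 0.710 s

Phase 3 (accelerating): v₀ = 17.1 m/s, a = 2.6 m/s².
v = v₀ + at = 17.1 + (2.6)(8.5) = 39.2 m/s
Δx = v₀t + ½at² = 17.1·8.5 + 0.5·2.6·8.5² = 239 m

Phase 4 (decelerating): v₀ = 39.2 m/s, a = -1.4 m/s².
v = v₀ + at → t = (0 − 39.2) / -1.4 = 28.0 s
v² = v₀² + 2aΔx → Δx = (0² − 39.2²)/(2·-1.4) = 549 m
Total time = 6.97 + 0.710 + 8.50 + 28.0 = 44.2 s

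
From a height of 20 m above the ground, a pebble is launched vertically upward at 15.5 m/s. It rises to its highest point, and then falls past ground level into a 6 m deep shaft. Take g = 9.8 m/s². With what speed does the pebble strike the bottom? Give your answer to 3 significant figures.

Phase 1 (rising): v₀ = 15.5 m/s, a = -9.8 m/s².
v = v₀ + at → t = (0 − 15.5) / -9.8 = 1.58 s
v² = v₀² + 2aΔx → Δx = (0² − 15.5²)/(2·-9.8) = 12.3 m

Phase 2 (falling): v₀ = 0 m/s, a = -9.8 m/s².
Falls 38.3 m from rest: t = √(2·38.3/9.8) = 2.79 s; v = g·t = 27.4 m/s.
Final speed = 27.4 m/s

27.4 m/s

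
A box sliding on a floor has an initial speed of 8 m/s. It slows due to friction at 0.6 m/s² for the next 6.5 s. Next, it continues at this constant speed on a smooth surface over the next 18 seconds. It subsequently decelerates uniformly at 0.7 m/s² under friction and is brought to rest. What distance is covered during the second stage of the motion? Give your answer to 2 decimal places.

73.80 m

Phase 1 (decelerating): v₀ = 8.00 m/s, a = -0.6 m/s².
v = v₀ + at = 8.00 + (-0.6)(6.5) = 4.10 m/s
Δx = v₀t + ½at² = 8.00·6.5 + 0.5·-0.6·6.5² = 39.3 m

Phase 2 (constant speed): v₀ = 4.10 m/s, a = 0 m/s².
v = v₀ + at = 4.10 + (0)(18) = 4.10 m/s
Δx = v₀t + ½at² = 4.10·18 + 0.5·0·18² = 73.8 m
Distance in phase 2 = 73.8 m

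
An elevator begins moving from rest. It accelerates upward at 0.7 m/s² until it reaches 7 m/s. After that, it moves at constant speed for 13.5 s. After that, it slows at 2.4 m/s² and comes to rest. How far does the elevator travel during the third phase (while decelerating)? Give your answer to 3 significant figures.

10.2 m

Phase 1 (accelerating): v₀ = 0 m/s, a = 0.7 m/s².
v = v₀ + at → t = (7 − 0) / 0.7 = 10.0 s
v² = v₀² + 2aΔx → Δx = (7² − 0²)/(2·0.7) = 35.0 m

Phase 2 (constant speed): v₀ = 7.00 m/s, a = 0 m/s².
v = v₀ + at = 7.00 + (0)(13.5) = 7.00 m/s
Δx = v₀t + ½at² = 7.00·13.5 + 0.5·0·13.5² = 94.5 m

Phase 3 (decelerating): v₀ = 7.00 m/s, a = -2.4 m/s².
v = v₀ + at → t = (0 − 7.00) / -2.4 = 2.92 s
v² = v₀² + 2aΔx → Δx = (0² − 7.00²)/(2·-2.4) = 10.2 m
Distance in phase 3 = 10.2 m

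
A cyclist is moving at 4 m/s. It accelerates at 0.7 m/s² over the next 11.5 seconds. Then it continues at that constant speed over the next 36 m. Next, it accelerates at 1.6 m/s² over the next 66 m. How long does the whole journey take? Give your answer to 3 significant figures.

18.8 s

Phase 1 (accelerating): v₀ = 4.00 m/s, a = 0.7 m/s².
v = v₀ + at = 4.00 + (0.7)(11.5) = 12.0 m/s
Δx = v₀t + ½at² = 4.00·11.5 + 0.5·0.7·11.5² = 92.3 m

Phase 2 (constant speed): v₀ = 12.0 m/s, a = 0 m/s².
Constant speed: t = d/v = 36/12.0 = 2.99 s

Phase 3 (accelerating): v₀ = 12.0 m/s, a = 1.6 m/s².
v² = v₀² + 2aΔx = 12.0² + 2·1.6·66 = 356 → v = 18.9 m/s
t = (v − v₀)/a = (18.9 − 12.0)/1.6 = 4.27 s
Total time = 11.5 + 2.99 + 4.27 = 18.8 s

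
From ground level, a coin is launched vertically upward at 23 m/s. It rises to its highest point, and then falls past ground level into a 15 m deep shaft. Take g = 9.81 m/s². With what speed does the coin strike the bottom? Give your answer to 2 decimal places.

28.69 m/s

Phase 1 (rising): v₀ = 23.0 m/s, a = -9.81 m/s².
v = v₀ + at → t = (0 − 23.0) / -9.81 = 2.34 s
v² = v₀² + 2aΔx → Δx = (0² − 23.0²)/(2·-9.81) = 27.0 m

Phase 2 (falling): v₀ = 0 m/s, a = -9.81 m/s².
Falls 42.0 m from rest: t = √(2·42.0/9.81) = 2.92 s; v = g·t = 28.7 m/s.
Final speed = 28.7 m/s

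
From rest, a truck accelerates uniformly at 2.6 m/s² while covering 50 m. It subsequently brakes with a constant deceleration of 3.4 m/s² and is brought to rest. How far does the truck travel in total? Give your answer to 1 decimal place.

88.2 m

Phase 1 (accelerating): v₀ = 0 m/s, a = 2.6 m/s².
v² = v₀² + 2aΔx = 0² + 2·2.6·50 = 260 → v = 16.1 m/s
t = (v − v₀)/a = (16.1 − 0)/2.6 = 6.20 s

Phase 2 (decelerating): v₀ = 16.1 m/s, a = -3.4 m/s².
v = v₀ + at → t = (0 − 16.1) / -3.4 = 4.74 s
v² = v₀² + 2aΔx → Δx = (0² − 16.1²)/(2·-3.4) = 38.2 m
Total distance = 50.0 + 38.2 = 88.2 m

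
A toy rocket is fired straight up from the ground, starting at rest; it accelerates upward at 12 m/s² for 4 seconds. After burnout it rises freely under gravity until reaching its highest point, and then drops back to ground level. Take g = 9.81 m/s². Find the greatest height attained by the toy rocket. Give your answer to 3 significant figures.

Phase 1 (powered ascent): v₀ = 0 m/s, a = 12 m/s².
v = v₀ + at = 0 + (12)(4) = 48.0 m/s
Δx = v₀t + ½at² = 0·4 + 0.5·12·4² = 96.0 m

Phase 2 (coasting upward): v₀ = 48.0 m/s, a = -9.81 m/s².
v = v₀ + at → t = (0 − 48.0) / -9.81 = 4.89 s
v² = v₀² + 2aΔx → Δx = (0² − 48.0²)/(2·-9.81) = 117 m
Maximum height = 96.0 + 117 = 213 m

213 m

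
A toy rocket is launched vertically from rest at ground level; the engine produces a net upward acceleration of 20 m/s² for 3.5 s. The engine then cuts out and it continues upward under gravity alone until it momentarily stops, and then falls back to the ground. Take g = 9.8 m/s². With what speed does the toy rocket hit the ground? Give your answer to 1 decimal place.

85.4 m/s

Phase 1 (powered ascent): v₀ = 0 m/s, a = 20 m/s².
v = v₀ + at = 0 + (20)(3.5) = 70.0 m/s
Δx = v₀t + ½at² = 0·3.5 + 0.5·20·3.5² = 122 m

Phase 2 (coasting upward): v₀ = 70.0 m/s, a = -9.8 m/s².
v = v₀ + at → t = (0 − 70.0) / -9.8 = 7.14 s
v² = v₀² + 2aΔx → Δx = (0² − 70.0²)/(2·-9.8) = 250 m

Phase 3 (free fall): v₀ = 0 m/s, a = -9.8 m/s².
Falls 372 m from rest: t = √(2·372/9.8) = 8.72 s; v = g·t = 85.4 m/s.
Impact speed = 85.4 m/s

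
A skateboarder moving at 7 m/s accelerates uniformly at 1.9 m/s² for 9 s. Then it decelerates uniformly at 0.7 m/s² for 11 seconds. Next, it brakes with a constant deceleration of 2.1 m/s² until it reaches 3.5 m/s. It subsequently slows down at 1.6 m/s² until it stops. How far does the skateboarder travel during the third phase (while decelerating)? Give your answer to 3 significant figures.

61.1 m

Phase 1 (accelerating): v₀ = 7.00 m/s, a = 1.9 m/s².
v = v₀ + at = 7.00 + (1.9)(9) = 24.1 m/s
Δx = v₀t + ½at² = 7.00·9 + 0.5·1.9·9² = 140 m

Phase 2 (decelerating): v₀ = 24.1 m/s, a = -0.7 m/s².
v = v₀ + at = 24.1 + (-0.7)(11) = 16.4 m/s
Δx = v₀t + ½at² = 24.1·11 + 0.5·-0.7·11² = 223 m

Phase 3 (decelerating): v₀ = 16.4 m/s, a = -2.1 m/s².
v = v₀ + at → t = (3.5 − 16.4) / -2.1 = 6.14 s
v² = v₀² + 2aΔx → Δx = (3.5² − 16.4²)/(2·-2.1) = 61.1 m
Distance in phase 3 = 61.1 m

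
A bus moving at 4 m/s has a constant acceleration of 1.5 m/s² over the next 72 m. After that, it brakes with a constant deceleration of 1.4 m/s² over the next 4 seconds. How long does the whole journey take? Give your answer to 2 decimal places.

Phase 1 (accelerating): v₀ = 4.00 m/s, a = 1.5 m/s².
v² = v₀² + 2aΔx = 4.00² + 2·1.5·72 = 232 → v = 15.2 m/s
t = (v − v₀)/a = (15.2 − 4.00)/1.5 = 7.49 s

Phase 2 (decelerating): v₀ = 15.2 m/s, a = -1.4 m/s².
v = v₀ + at = 15.2 + (-1.4)(4) = 9.63 m/s
Δx = v₀t + ½at² = 15.2·4 + 0.5·-1.4·4² = 49.7 m
Total time = 7.49 + 4.00 = 11.5 s

11.49 s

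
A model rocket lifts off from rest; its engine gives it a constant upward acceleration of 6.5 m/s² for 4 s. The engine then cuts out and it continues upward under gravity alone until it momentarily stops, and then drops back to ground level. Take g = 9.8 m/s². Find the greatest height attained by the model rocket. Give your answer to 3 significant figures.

Phase 1 (powered ascent): v₀ = 0 m/s, a = 6.5 m/s².
v = v₀ + at = 0 + (6.5)(4) = 26.0 m/s
Δx = v₀t + ½at² = 0·4 + 0.5·6.5·4² = 52.0 m

Phase 2 (coasting upward): v₀ = 26.0 m/s, a = -9.8 m/s².
v = v₀ + at → t = (0 − 26.0) / -9.8 = 2.65 s
v² = v₀² + 2aΔx → Δx = (0² − 26.0²)/(2·-9.8) = 34.5 m
Maximum height = 52.0 + 34.5 = 86.5 m

86.5 m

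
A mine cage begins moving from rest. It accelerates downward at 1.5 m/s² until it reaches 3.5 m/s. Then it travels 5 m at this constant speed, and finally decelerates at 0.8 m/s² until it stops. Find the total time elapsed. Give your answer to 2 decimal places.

Phase 1 (accelerating): v₀ = 0 m/s, a = 1.5 m/s².
v = v₀ + at → t = (3.5 − 0) / 1.5 = 2.33 s
v² = v₀² + 2aΔx → Δx = (3.5² − 0²)/(2·1.5) = 4.08 m

Phase 2 (constant speed): v₀ = 3.50 m/s, a = 0 m/s².
Constant speed: t = d/v = 5/3.50 = 1.43 s

Phase 3 (decelerating): v₀ = 3.50 m/s, a = -0.8 m/s².
v = v₀ + at → t = (0 − 3.50) / -0.8 = 4.38 s
v² = v₀² + 2aΔx → Δx = (0² − 3.50²)/(2·-0.8) = 7.66 m
Total time = 2.33 + 1.43 + 4.38 = 8.14 s

8.14 s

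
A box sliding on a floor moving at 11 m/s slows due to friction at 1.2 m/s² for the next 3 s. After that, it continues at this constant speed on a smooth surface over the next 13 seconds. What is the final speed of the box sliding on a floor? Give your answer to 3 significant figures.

7.40 m/s

Phase 1 (decelerating): v₀ = 11.0 m/s, a = -1.2 m/s².
v = v₀ + at = 11.0 + (-1.2)(3) = 7.40 m/s
Δx = v₀t + ½at² = 11.0·3 + 0.5·-1.2·3² = 27.6 m

Phase 2 (constant speed): v₀ = 7.40 m/s, a = 0 m/s².
v = v₀ + at = 7.40 + (0)(13) = 7.40 m/s
Δx = v₀t + ½at² = 7.40·13 + 0.5·0·13² = 96.2 m
Final speed = 7.40 m/s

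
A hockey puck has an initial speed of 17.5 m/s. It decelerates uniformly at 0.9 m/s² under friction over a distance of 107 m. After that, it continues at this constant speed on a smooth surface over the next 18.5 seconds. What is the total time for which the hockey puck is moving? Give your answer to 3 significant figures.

26.1 s

Phase 1 (decelerating): v₀ = 17.5 m/s, a = -0.9 m/s².
v² = v₀² + 2aΔx = 17.5² + 2·-0.9·107 = 114 → v = 10.7 m/s
t = (v − v₀)/a = (10.7 − 17.5)/-0.9 = 7.60 s

Phase 2 (constant speed): v₀ = 10.7 m/s, a = 0 m/s².
v = v₀ + at = 10.7 + (0)(18.5) = 10.7 m/s
Δx = v₀t + ½at² = 10.7·18.5 + 0.5·0·18.5² = 197 m
Total time = 7.60 + 18.5 = 26.1 s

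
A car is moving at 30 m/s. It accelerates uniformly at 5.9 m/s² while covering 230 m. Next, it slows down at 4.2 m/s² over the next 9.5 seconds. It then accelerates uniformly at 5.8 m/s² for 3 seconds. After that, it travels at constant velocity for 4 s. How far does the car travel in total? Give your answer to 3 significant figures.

Phase 1 (accelerating): v₀ = 30.0 m/s, a = 5.9 m/s².
v² = v₀² + 2aΔx = 30.0² + 2·5.9·230 = 3610 → v = 60.1 m/s
t = (v − v₀)/a = (60.1 − 30.0)/5.9 = 5.10 s

Phase 2 (decelerating): v₀ = 60.1 m/s, a = -4.2 m/s².
v = v₀ + at = 60.1 + (-4.2)(9.5) = 20.2 m/s
Δx = v₀t + ½at² = 60.1·9.5 + 0.5·-4.2·9.5² = 382 m

Phase 3 (accelerating): v₀ = 20.2 m/s, a = 5.8 m/s².
v = v₀ + at = 20.2 + (5.8)(3) = 37.6 m/s
Δx = v₀t + ½at² = 20.2·3 + 0.5·5.8·3² = 86.7 m

Phase 4 (constant speed): v₀ = 37.6 m/s, a = 0 m/s².
v = v₀ + at = 37.6 + (0)(4) = 37.6 m/s
Δx = v₀t + ½at² = 37.6·4 + 0.5·0·4² = 150 m
Total distance = 230 + 382 + 86.7 + 150 = 849 m

849 m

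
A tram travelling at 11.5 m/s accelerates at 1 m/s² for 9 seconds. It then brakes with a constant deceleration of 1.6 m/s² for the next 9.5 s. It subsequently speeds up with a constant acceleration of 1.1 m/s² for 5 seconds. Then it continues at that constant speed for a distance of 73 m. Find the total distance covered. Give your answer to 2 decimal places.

379.80 m

Phase 1 (accelerating): v₀ = 11.5 m/s, a = 1 m/s².
v = v₀ + at = 11.5 + (1)(9) = 20.5 m/s
Δx = v₀t + ½at² = 11.5·9 + 0.5·1·9² = 144 m

Phase 2 (decelerating): v₀ = 20.5 m/s, a = -1.6 m/s².
v = v₀ + at = 20.5 + (-1.6)(9.5) = 5.30 m/s
Δx = v₀t + ½at² = 20.5·9.5 + 0.5·-1.6·9.5² = 123 m

Phase 3 (accelerating): v₀ = 5.30 m/s, a = 1.1 m/s².
v = v₀ + at = 5.30 + (1.1)(5) = 10.8 m/s
Δx = v₀t + ½at² = 5.30·5 + 0.5·1.1·5² = 40.2 m

Phase 4 (constant speed): v₀ = 10.8 m/s, a = 0 m/s².
Constant speed: t = d/v = 73/10.8 = 6.76 s
Total distance = 144 + 123 + 40.2 + 73.0 = 380 m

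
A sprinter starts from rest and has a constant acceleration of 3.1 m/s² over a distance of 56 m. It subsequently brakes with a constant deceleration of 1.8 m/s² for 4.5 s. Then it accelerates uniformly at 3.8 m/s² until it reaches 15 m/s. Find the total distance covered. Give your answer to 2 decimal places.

Phase 1 (accelerating): v₀ = 0 m/s, a = 3.1 m/s².
v² = v₀² + 2aΔx = 0² + 2·3.1·56 = 347 → v = 18.6 m/s
t = (v − v₀)/a = (18.6 − 0)/3.1 = 6.01 s

Phase 2 (decelerating): v₀ = 18.6 m/s, a = -1.8 m/s².
v = v₀ + at = 18.6 + (-1.8)(4.5) = 10.5 m/s
Δx = v₀t + ½at² = 18.6·4.5 + 0.5·-1.8·4.5² = 65.6 m

Phase 3 (accelerating): v₀ = 10.5 m/s, a = 3.8 m/s².
v = v₀ + at → t = (15 − 10.5) / 3.8 = 1.18 s
v² = v₀² + 2aΔx → Δx = (15² − 10.5²)/(2·3.8) = 15.0 m
Total distance = 56.0 + 65.6 + 15.0 = 137 m

136.63 m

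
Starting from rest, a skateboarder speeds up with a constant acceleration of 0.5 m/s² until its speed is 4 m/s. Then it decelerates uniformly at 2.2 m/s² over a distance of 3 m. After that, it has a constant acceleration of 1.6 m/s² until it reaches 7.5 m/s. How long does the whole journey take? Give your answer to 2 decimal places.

12.70 s

Phase 1 (accelerating): v₀ = 0 m/s, a = 0.5 m/s².
v = v₀ + at → t = (4 − 0) / 0.5 = 8.00 s
v² = v₀² + 2aΔx → Δx = (4² − 0²)/(2·0.5) = 16.0 m

Phase 2 (decelerating): v₀ = 4.00 m/s, a = -2.2 m/s².
v² = v₀² + 2aΔx = 4.00² + 2·-2.2·3 = 2.80 → v = 1.67 m/s
t = (v − v₀)/a = (1.67 − 4.00)/-2.2 = 1.06 s

Phase 3 (accelerating): v₀ = 1.67 m/s, a = 1.6 m/s².
v = v₀ + at → t = (7.5 − 1.67) / 1.6 = 3.64 s
v² = v₀² + 2aΔx → Δx = (7.5² − 1.67²)/(2·1.6) = 16.7 m
Total time = 8.00 + 1.06 + 3.64 = 12.7 s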